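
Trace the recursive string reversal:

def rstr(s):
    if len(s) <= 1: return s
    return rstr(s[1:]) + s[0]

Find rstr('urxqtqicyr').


rstr('urxqtqicyr') = rstr('rxqtqicyr') + 'u'
rstr('rxqtqicyr') = rstr('xqtqicyr') + 'r'
rstr('xqtqicyr') = rstr('qtqicyr') + 'x'
rstr('qtqicyr') = rstr('tqicyr') + 'q'
rstr('tqicyr') = rstr('qicyr') + 't'
rstr('qicyr') = rstr('icyr') + 'q'
rstr('icyr') = rstr('cyr') + 'i'
rstr('cyr') = rstr('yr') + 'c'
rstr('yr') = rstr('r') + 'y'
rstr('r') = 'r'  (base case)
Concatenating: 'r' + 'y' + 'c' + 'i' + 'q' + 't' + 'q' + 'x' + 'r' + 'u' = 'ryciqtqxru'

ryciqtqxru


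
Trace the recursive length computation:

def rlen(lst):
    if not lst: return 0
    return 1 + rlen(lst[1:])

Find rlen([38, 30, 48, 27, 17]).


rlen([38, 30, 48, 27, 17]) = 1 + rlen([30, 48, 27, 17])
rlen([30, 48, 27, 17]) = 1 + rlen([48, 27, 17])
rlen([48, 27, 17]) = 1 + rlen([27, 17])
rlen([27, 17]) = 1 + rlen([17])
rlen([17]) = 1 + rlen([])
rlen([]) = 0  (base case)
Unwinding: 1 + 1 + 1 + 1 + 1 + 0 = 5

5


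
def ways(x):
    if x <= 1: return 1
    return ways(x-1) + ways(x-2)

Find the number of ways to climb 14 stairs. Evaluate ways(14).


Building up from base cases:
ways(0) = 1
ways(1) = 1
ways(2) = ways(1) + ways(0) = 1 + 1 = 2
ways(3) = ways(2) + ways(1) = 2 + 1 = 3
ways(4) = ways(3) + ways(2) = 3 + 2 = 5
ways(5) = ways(4) + ways(3) = 5 + 3 = 8
ways(6) = ways(5) + ways(4) = 8 + 5 = 13
ways(7) = ways(6) + ways(5) = 13 + 8 = 21
ways(8) = ways(7) + ways(6) = 21 + 13 = 34
ways(9) = ways(8) + ways(7) = 34 + 21 = 55
ways(10) = ways(9) + ways(8) = 55 + 34 = 89
ways(11) = ways(10) + ways(9) = 89 + 55 = 144
ways(12) = ways(11) + ways(10) = 144 + 89 = 233
ways(13) = ways(12) + ways(11) = 233 + 144 = 377
ways(14) = ways(13) + ways(12) = 377 + 233 = 610

610


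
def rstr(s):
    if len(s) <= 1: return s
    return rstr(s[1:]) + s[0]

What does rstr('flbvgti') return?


rstr('flbvgti') = rstr('lbvgti') + 'f'
rstr('lbvgti') = rstr('bvgti') + 'l'
rstr('bvgti') = rstr('vgti') + 'b'
rstr('vgti') = rstr('gti') + 'v'
rstr('gti') = rstr('ti') + 'g'
rstr('ti') = rstr('i') + 't'
rstr('i') = 'i'  (base case)
Concatenating: 'i' + 't' + 'g' + 'v' + 'b' + 'l' + 'f' = 'itgvblf'

itgvblf


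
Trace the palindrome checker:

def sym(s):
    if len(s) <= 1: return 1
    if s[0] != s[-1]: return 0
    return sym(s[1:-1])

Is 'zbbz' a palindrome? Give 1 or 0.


sym('zbbz'): s[0]='z' == s[-1]='z' -> check sym('bb')
sym('bb'): s[0]='b' == s[-1]='b' -> check sym('')
sym(''): len <= 1 -> return 1  (base case)
Result: 1 (palindrome)

1


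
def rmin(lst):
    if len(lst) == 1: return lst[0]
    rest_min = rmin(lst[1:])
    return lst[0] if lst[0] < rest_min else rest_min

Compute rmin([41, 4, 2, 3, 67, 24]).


rmin([41, 4, 2, 3, 67, 24]): compare 41 with rmin([4, 2, 3, 67, 24])
rmin([4, 2, 3, 67, 24]): compare 4 with rmin([2, 3, 67, 24])
rmin([2, 3, 67, 24]): compare 2 with rmin([3, 67, 24])
rmin([3, 67, 24]): compare 3 with rmin([67, 24])
rmin([67, 24]): compare 67 with rmin([24])
rmin([24]) = 24  (base case)
Compare 67 with 24 -> 24
Compare 3 with 24 -> 3
Compare 2 with 3 -> 2
Compare 4 with 2 -> 2
Compare 41 with 2 -> 2

2


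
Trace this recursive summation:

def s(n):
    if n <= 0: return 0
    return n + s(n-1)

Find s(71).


s(71)
= 71 + 70 + 69 + 68 + 67 + 66 + 65 + 64 + 63 + 62 + 61 + 60 + 59 + 58 + 57 + 56 + 55 + 54 + 53 + 52 + 51 + 50 + 49 + 48 + 47 + 46 + 45 + 44 + 43 + 42 + 41 + 40 + 39 + 38 + 37 + 36 + 35 + 34 + 33 + 32 + 31 + 30 + 29 + 28 + 27 + 26 + 25 + 24 + 23 + 22 + 21 + 20 + 19 + 18 + 17 + 16 + 15 + 14 + 13 + 12 + 11 + 10 + 9 + 8 + 7 + 6 + 5 + 4 + 3 + 2 + 1 + s(0)
= 71 + 70 + 69 + 68 + 67 + 66 + 65 + 64 + 63 + 62 + 61 + 60 + 59 + 58 + 57 + 56 + 55 + 54 + 53 + 52 + 51 + 50 + 49 + 48 + 47 + 46 + 45 + 44 + 43 + 42 + 41 + 40 + 39 + 38 + 37 + 36 + 35 + 34 + 33 + 32 + 31 + 30 + 29 + 28 + 27 + 26 + 25 + 24 + 23 + 22 + 21 + 20 + 19 + 18 + 17 + 16 + 15 + 14 + 13 + 12 + 11 + 10 + 9 + 8 + 7 + 6 + 5 + 4 + 3 + 2 + 1 + 0
= 2556

2556


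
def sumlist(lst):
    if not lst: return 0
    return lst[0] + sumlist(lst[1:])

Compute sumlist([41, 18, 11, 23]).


sumlist([41, 18, 11, 23]) = 41 + sumlist([18, 11, 23])
sumlist([18, 11, 23]) = 18 + sumlist([11, 23])
sumlist([11, 23]) = 11 + sumlist([23])
sumlist([23]) = 23 + sumlist([])
sumlist([]) = 0  (base case)
Total: 41 + 18 + 11 + 23 + 0 = 93

93


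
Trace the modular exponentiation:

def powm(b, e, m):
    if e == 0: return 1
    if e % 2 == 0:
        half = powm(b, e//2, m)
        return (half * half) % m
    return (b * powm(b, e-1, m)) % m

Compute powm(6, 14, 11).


powm(6, 14, 11): e is even, compute powm(6, 7, 11)
  powm(6, 7, 11): e is odd, compute powm(6, 6, 11)
    powm(6, 6, 11): e is even, compute powm(6, 3, 11)
      powm(6, 3, 11): e is odd, compute powm(6, 2, 11)
        powm(6, 2, 11): e is even, compute powm(6, 1, 11)
          powm(6, 1, 11): e is odd, compute powm(6, 0, 11)
          powm(6, 0, 11) = 1
          (6 * 1) % 11 = 6
        half=6, (6*6) % 11 = 3
      (6 * 3) % 11 = 7
    half=7, (7*7) % 11 = 5
  (6 * 5) % 11 = 8
half=8, (8*8) % 11 = 9

9


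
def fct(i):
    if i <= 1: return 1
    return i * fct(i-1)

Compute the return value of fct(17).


fct(17)
= 17 * fct(16)
= 17 * 16 * fct(15)
= 17 * 16 * 15 * fct(14)
= 17 * 16 * 15 * 14 * fct(13)
= 17 * 16 * 15 * 14 * 13 * fct(12)
= 17 * 16 * 15 * 14 * 13 * 12 * fct(11)
= 17 * 16 * 15 * 14 * 13 * 12 * 11 * fct(10)
= 17 * 16 * 15 * 14 * 13 * 12 * 11 * 10 * fct(9)
= 17 * 16 * 15 * 14 * 13 * 12 * 11 * 10 * 9 * fct(8)
= 17 * 16 * 15 * 14 * 13 * 12 * 11 * 10 * 9 * 8 * fct(7)
= 17 * 16 * 15 * 14 * 13 * 12 * 11 * 10 * 9 * 8 * 7 * fct(6)
= 17 * 16 * 15 * 14 * 13 * 12 * 11 * 10 * 9 * 8 * 7 * 6 * fct(5)
= 17 * 16 * 15 * 14 * 13 * 12 * 11 * 10 * 9 * 8 * 7 * 6 * 5 * fct(4)
= 17 * 16 * 15 * 14 * 13 * 12 * 11 * 10 * 9 * 8 * 7 * 6 * 5 * 4 * fct(3)
= 17 * 16 * 15 * 14 * 13 * 12 * 11 * 10 * 9 * 8 * 7 * 6 * 5 * 4 * 3 * fct(2)
= 17 * 16 * 15 * 14 * 13 * 12 * 11 * 10 * 9 * 8 * 7 * 6 * 5 * 4 * 3 * 2 * fct(1)
= 17 * 16 * 15 * 14 * 13 * 12 * 11 * 10 * 9 * 8 * 7 * 6 * 5 * 4 * 3 * 2 * 1
= 355687428096000

355687428096000


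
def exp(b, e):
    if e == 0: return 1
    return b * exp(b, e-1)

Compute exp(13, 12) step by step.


exp(13, 12)
= 13 * exp(13, 11)
= 13 * 13 * exp(13, 10)
= 13 * 13 * 13 * exp(13, 9)
= 13 * 13 * 13 * 13 * exp(13, 8)
= 13 * 13 * 13 * 13 * 13 * exp(13, 7)
= 13 * 13 * 13 * 13 * 13 * 13 * exp(13, 6)
= 13 * 13 * 13 * 13 * 13 * 13 * 13 * exp(13, 5)
= 13 * 13 * 13 * 13 * 13 * 13 * 13 * 13 * exp(13, 4)
= 13 * 13 * 13 * 13 * 13 * 13 * 13 * 13 * 13 * exp(13, 3)
= 13 * 13 * 13 * 13 * 13 * 13 * 13 * 13 * 13 * 13 * exp(13, 2)
= 13 * 13 * 13 * 13 * 13 * 13 * 13 * 13 * 13 * 13 * 13 * exp(13, 1)
= 13 * 13 * 13 * 13 * 13 * 13 * 13 * 13 * 13 * 13 * 13 * 13 * exp(13, 0)
= 13 * 13 * 13 * 13 * 13 * 13 * 13 * 13 * 13 * 13 * 13 * 13 * 1
= 23298085122481

23298085122481


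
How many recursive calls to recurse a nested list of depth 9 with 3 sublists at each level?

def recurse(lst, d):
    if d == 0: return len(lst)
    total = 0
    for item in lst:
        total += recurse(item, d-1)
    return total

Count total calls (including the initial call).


At depth 0 (root): 1 call
At depth 1: each of 1 parents calls recurse on 3 children = 3 calls
At depth 2: each of 3 parents calls recurse on 3 children = 9 calls
At depth 3: each of 9 parents calls recurse on 3 children = 27 calls
At depth 4: each of 27 parents calls recurse on 3 children = 81 calls
At depth 5: each of 81 parents calls recurse on 3 children = 243 calls
At depth 6: each of 243 parents calls recurse on 3 children = 729 calls
At depth 7: each of 729 parents calls recurse on 3 children = 2187 calls
At depth 8: each of 2187 parents calls recurse on 3 children = 6561 calls
At depth 9: each of 6561 parents calls recurse on 3 children = 19683 calls
Total: 1 + 3 + 9 + 27 + 81 + 243 + 729 + 2187 + 6561 + 19683 = 29524

29524


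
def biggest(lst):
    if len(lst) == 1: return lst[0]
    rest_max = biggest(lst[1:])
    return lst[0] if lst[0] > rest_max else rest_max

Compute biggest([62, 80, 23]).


biggest([62, 80, 23]): compare 62 with biggest([80, 23])
biggest([80, 23]): compare 80 with biggest([23])
biggest([23]) = 23  (base case)
Compare 80 with 23 -> 80
Compare 62 with 80 -> 80

80


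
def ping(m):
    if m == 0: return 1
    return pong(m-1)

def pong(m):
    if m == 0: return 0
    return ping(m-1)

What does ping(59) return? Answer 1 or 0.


ping(59) = pong(58)
pong(58) = ping(57)
ping(57) = pong(56)
pong(56) = ping(55)
ping(55) = pong(54)
pong(54) = ping(53)
ping(53) = pong(52)
pong(52) = ping(51)
ping(51) = pong(50)
pong(50) = ping(49)
ping(49) = pong(48)
pong(48) = ping(47)
ping(47) = pong(46)
pong(46) = ping(45)
ping(45) = pong(44)
pong(44) = ping(43)
ping(43) = pong(42)
pong(42) = ping(41)
ping(41) = pong(40)
pong(40) = ping(39)
ping(39) = pong(38)
pong(38) = ping(37)
ping(37) = pong(36)
pong(36) = ping(35)
ping(35) = pong(34)
pong(34) = ping(33)
ping(33) = pong(32)
pong(32) = ping(31)
ping(31) = pong(30)
pong(30) = ping(29)
ping(29) = pong(28)
pong(28) = ping(27)
ping(27) = pong(26)
pong(26) = ping(25)
ping(25) = pong(24)
pong(24) = ping(23)
ping(23) = pong(22)
pong(22) = ping(21)
ping(21) = pong(20)
pong(20) = ping(19)
ping(19) = pong(18)
pong(18) = ping(17)
ping(17) = pong(16)
pong(16) = ping(15)
ping(15) = pong(14)
pong(14) = ping(13)
ping(13) = pong(12)
pong(12) = ping(11)
ping(11) = pong(10)
pong(10) = ping(9)
ping(9) = pong(8)
pong(8) = ping(7)
ping(7) = pong(6)
pong(6) = ping(5)
ping(5) = pong(4)
pong(4) = ping(3)
ping(3) = pong(2)
pong(2) = ping(1)
ping(1) = pong(0)
pong(0) = 0  (base case)
Result: 0

0


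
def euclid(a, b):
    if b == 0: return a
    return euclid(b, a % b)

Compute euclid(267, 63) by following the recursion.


euclid(267, 63) = euclid(63, 15)
euclid(63, 15) = euclid(15, 3)
euclid(15, 3) = euclid(3, 0)
euclid(3, 0) = 3  (base case)

3


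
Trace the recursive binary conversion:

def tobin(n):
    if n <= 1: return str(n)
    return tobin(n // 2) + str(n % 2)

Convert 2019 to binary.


tobin(2019) = tobin(1009) + '1'
tobin(1009) = tobin(504) + '1'
tobin(504) = tobin(252) + '0'
tobin(252) = tobin(126) + '0'
tobin(126) = tobin(63) + '0'
tobin(63) = tobin(31) + '1'
tobin(31) = tobin(15) + '1'
tobin(15) = tobin(7) + '1'
tobin(7) = tobin(3) + '1'
tobin(3) = tobin(1) + '1'
tobin(1) = '1'  (base case)
Concatenating: '1' + '1' + '1' + '1' + '1' + '1' + '0' + '0' + '0' + '1' + '1' = '11111100011'

11111100011


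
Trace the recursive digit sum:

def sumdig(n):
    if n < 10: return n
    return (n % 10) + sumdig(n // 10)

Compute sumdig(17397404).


sumdig(17397404) = 4 + sumdig(1739740)
sumdig(1739740) = 0 + sumdig(173974)
sumdig(173974) = 4 + sumdig(17397)
sumdig(17397) = 7 + sumdig(1739)
sumdig(1739) = 9 + sumdig(173)
sumdig(173) = 3 + sumdig(17)
sumdig(17) = 7 + sumdig(1)
sumdig(1) = 1  (base case)
Total: 4 + 0 + 4 + 7 + 9 + 3 + 7 + 1 = 35

35


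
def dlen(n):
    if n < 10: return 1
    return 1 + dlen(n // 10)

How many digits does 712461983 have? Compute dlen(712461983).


dlen(712461983) = 1 + dlen(71246198)
dlen(71246198) = 1 + dlen(7124619)
dlen(7124619) = 1 + dlen(712461)
dlen(712461) = 1 + dlen(71246)
dlen(71246) = 1 + dlen(7124)
dlen(7124) = 1 + dlen(712)
dlen(712) = 1 + dlen(71)
dlen(71) = 1 + dlen(7)
dlen(7) = 1  (base case: 7 < 10)
Unwinding: 1 + 1 + 1 + 1 + 1 + 1 + 1 + 1 + 1 = 9

9


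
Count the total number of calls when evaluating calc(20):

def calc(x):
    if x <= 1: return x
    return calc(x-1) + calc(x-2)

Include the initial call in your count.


Let C(n) = total calls for calc(n)
C(0) = 1, C(1) = 1
C(2) = 1 + C(1) + C(0) = 1 + 1 + 1 = 3
C(3) = 1 + C(2) + C(1) = 1 + 3 + 1 = 5
C(4) = 1 + C(3) + C(2) = 1 + 5 + 3 = 9
C(5) = 1 + C(4) + C(3) = 1 + 9 + 5 = 15
C(6) = 1 + C(5) + C(4) = 1 + 15 + 9 = 25
C(7) = 1 + C(6) + C(5) = 1 + 25 + 15 = 41
C(8) = 1 + C(7) + C(6) = 1 + 41 + 25 = 67
C(9) = 1 + C(8) + C(7) = 1 + 67 + 41 = 109
C(10) = 1 + C(9) + C(8) = 1 + 109 + 67 = 177
C(11) = 1 + C(10) + C(9) = 1 + 177 + 109 = 287
C(12) = 1 + C(11) + C(10) = 1 + 287 + 177 = 465
C(13) = 1 + C(12) + C(11) = 1 + 465 + 287 = 753
C(14) = 1 + C(13) + C(12) = 1 + 753 + 465 = 1219
C(15) = 1 + C(14) + C(13) = 1 + 1219 + 753 = 1973
C(16) = 1 + C(15) + C(14) = 1 + 1973 + 1219 = 3193
C(17) = 1 + C(16) + C(15) = 1 + 3193 + 1973 = 5167
C(18) = 1 + C(17) + C(16) = 1 + 5167 + 3193 = 8361
C(19) = 1 + C(18) + C(17) = 1 + 8361 + 5167 = 13529
C(20) = 1 + C(19) + C(18) = 1 + 13529 + 8361 = 21891

21891


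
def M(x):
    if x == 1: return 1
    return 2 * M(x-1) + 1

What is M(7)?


M(7) = 2 * M(6) + 1
M(6) = 2 * M(5) + 1
M(5) = 2 * M(4) + 1
M(4) = 2 * M(3) + 1
M(3) = 2 * M(2) + 1
M(2) = 2 * M(1) + 1
M(1) = 1  (base case)
M(2) = 2 * 1 + 1 = 3
M(3) = 2 * 3 + 1 = 7
M(4) = 2 * 7 + 1 = 15
M(5) = 2 * 15 + 1 = 31
M(6) = 2 * 31 + 1 = 63
M(7) = 2 * 63 + 1 = 127

127


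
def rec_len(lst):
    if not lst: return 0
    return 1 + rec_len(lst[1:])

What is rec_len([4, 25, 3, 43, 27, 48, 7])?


rec_len([4, 25, 3, 43, 27, 48, 7]) = 1 + rec_len([25, 3, 43, 27, 48, 7])
rec_len([25, 3, 43, 27, 48, 7]) = 1 + rec_len([3, 43, 27, 48, 7])
rec_len([3, 43, 27, 48, 7]) = 1 + rec_len([43, 27, 48, 7])
rec_len([43, 27, 48, 7]) = 1 + rec_len([27, 48, 7])
rec_len([27, 48, 7]) = 1 + rec_len([48, 7])
rec_len([48, 7]) = 1 + rec_len([7])
rec_len([7]) = 1 + rec_len([])
rec_len([]) = 0  (base case)
Unwinding: 1 + 1 + 1 + 1 + 1 + 1 + 1 + 0 = 7

7


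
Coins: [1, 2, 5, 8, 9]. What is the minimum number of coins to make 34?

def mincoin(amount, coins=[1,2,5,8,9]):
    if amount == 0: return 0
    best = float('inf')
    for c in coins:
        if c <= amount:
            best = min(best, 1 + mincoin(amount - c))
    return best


Building up with DP:
mincoin(0) = 0
mincoin(1) = min(1+mincoin(0)=1+0=1) = 1
mincoin(2) = min(1+mincoin(1)=1+1=2, 1+mincoin(0)=1+0=1) = 1
mincoin(3) = min(1+mincoin(2)=1+1=2, 1+mincoin(1)=1+1=2) = 2
mincoin(4) = min(1+mincoin(3)=1+2=3, 1+mincoin(2)=1+1=2) = 2
mincoin(5) = min(1+mincoin(4)=1+2=3, 1+mincoin(3)=1+2=3, 1+mincoin(0)=1+0=1) = 1
mincoin(6) = min(1+mincoin(5)=1+1=2, 1+mincoin(4)=1+2=3, 1+mincoin(1)=1+1=2) = 2
mincoin(7) = min(1+mincoin(6)=1+2=3, 1+mincoin(5)=1+1=2, 1+mincoin(2)=1+1=2) = 2
mincoin(8) = min(1+mincoin(7)=1+2=3, 1+mincoin(6)=1+2=3, 1+mincoin(3)=1+2=3, 1+mincoin(0)=1+0=1) = 1
mincoin(9) = min(1+mincoin(8)=1+1=2, 1+mincoin(7)=1+2=3, 1+mincoin(4)=1+2=3, 1+mincoin(1)=1+1=2, 1+mincoin(0)=1+0=1) = 1
mincoin(10) = min(1+mincoin(9)=1+1=2, 1+mincoin(8)=1+1=2, 1+mincoin(5)=1+1=2, 1+mincoin(2)=1+1=2, 1+mincoin(1)=1+1=2) = 2
mincoin(11) = min(1+mincoin(10)=1+2=3, 1+mincoin(9)=1+1=2, 1+mincoin(6)=1+2=3, 1+mincoin(3)=1+2=3, 1+mincoin(2)=1+1=2) = 2
mincoin(12) = min(1+mincoin(11)=1+2=3, 1+mincoin(10)=1+2=3, 1+mincoin(7)=1+2=3, 1+mincoin(4)=1+2=3, 1+mincoin(3)=1+2=3) = 3
mincoin(13) = min(1+mincoin(12)=1+3=4, 1+mincoin(11)=1+2=3, 1+mincoin(8)=1+1=2, 1+mincoin(5)=1+1=2, 1+mincoin(4)=1+2=3) = 2
mincoin(14) = min(1+mincoin(13)=1+2=3, 1+mincoin(12)=1+3=4, 1+mincoin(9)=1+1=2, 1+mincoin(6)=1+2=3, 1+mincoin(5)=1+1=2) = 2
mincoin(15) = min(1+mincoin(14)=1+2=3, 1+mincoin(13)=1+2=3, 1+mincoin(10)=1+2=3, 1+mincoin(7)=1+2=3, 1+mincoin(6)=1+2=3) = 3
mincoin(16) = min(1+mincoin(15)=1+3=4, 1+mincoin(14)=1+2=3, 1+mincoin(11)=1+2=3, 1+mincoin(8)=1+1=2, 1+mincoin(7)=1+2=3) = 2
mincoin(17) = min(1+mincoin(16)=1+2=3, 1+mincoin(15)=1+3=4, 1+mincoin(12)=1+3=4, 1+mincoin(9)=1+1=2, 1+mincoin(8)=1+1=2) = 2
mincoin(18) = min(1+mincoin(17)=1+2=3, 1+mincoin(16)=1+2=3, 1+mincoin(13)=1+2=3, 1+mincoin(10)=1+2=3, 1+mincoin(9)=1+1=2) = 2
mincoin(19) = min(1+mincoin(18)=1+2=3, 1+mincoin(17)=1+2=3, 1+mincoin(14)=1+2=3, 1+mincoin(11)=1+2=3, 1+mincoin(10)=1+2=3) = 3
mincoin(20) = min(1+mincoin(19)=1+3=4, 1+mincoin(18)=1+2=3, 1+mincoin(15)=1+3=4, 1+mincoin(12)=1+3=4, 1+mincoin(11)=1+2=3) = 3
mincoin(21) = min(1+mincoin(20)=1+3=4, 1+mincoin(19)=1+3=4, 1+mincoin(16)=1+2=3, 1+mincoin(13)=1+2=3, 1+mincoin(12)=1+3=4) = 3
mincoin(22) = min(1+mincoin(21)=1+3=4, 1+mincoin(20)=1+3=4, 1+mincoin(17)=1+2=3, 1+mincoin(14)=1+2=3, 1+mincoin(13)=1+2=3) = 3
mincoin(23) = min(1+mincoin(22)=1+3=4, 1+mincoin(21)=1+3=4, 1+mincoin(18)=1+2=3, 1+mincoin(15)=1+3=4, 1+mincoin(14)=1+2=3) = 3
mincoin(24) = min(1+mincoin(23)=1+3=4, 1+mincoin(22)=1+3=4, 1+mincoin(19)=1+3=4, 1+mincoin(16)=1+2=3, 1+mincoin(15)=1+3=4) = 3
mincoin(25) = min(1+mincoin(24)=1+3=4, 1+mincoin(23)=1+3=4, 1+mincoin(20)=1+3=4, 1+mincoin(17)=1+2=3, 1+mincoin(16)=1+2=3) = 3
mincoin(26) = min(1+mincoin(25)=1+3=4, 1+mincoin(24)=1+3=4, 1+mincoin(21)=1+3=4, 1+mincoin(18)=1+2=3, 1+mincoin(17)=1+2=3) = 3
mincoin(27) = min(1+mincoin(26)=1+3=4, 1+mincoin(25)=1+3=4, 1+mincoin(22)=1+3=4, 1+mincoin(19)=1+3=4, 1+mincoin(18)=1+2=3) = 3
mincoin(28) = min(1+mincoin(27)=1+3=4, 1+mincoin(26)=1+3=4, 1+mincoin(23)=1+3=4, 1+mincoin(20)=1+3=4, 1+mincoin(19)=1+3=4) = 4
mincoin(29) = min(1+mincoin(28)=1+4=5, 1+mincoin(27)=1+3=4, 1+mincoin(24)=1+3=4, 1+mincoin(21)=1+3=4, 1+mincoin(20)=1+3=4) = 4
mincoin(30) = min(1+mincoin(29)=1+4=5, 1+mincoin(28)=1+4=5, 1+mincoin(25)=1+3=4, 1+mincoin(22)=1+3=4, 1+mincoin(21)=1+3=4) = 4
mincoin(31) = min(1+mincoin(30)=1+4=5, 1+mincoin(29)=1+4=5, 1+mincoin(26)=1+3=4, 1+mincoin(23)=1+3=4, 1+mincoin(22)=1+3=4) = 4
mincoin(32) = min(1+mincoin(31)=1+4=5, 1+mincoin(30)=1+4=5, 1+mincoin(27)=1+3=4, 1+mincoin(24)=1+3=4, 1+mincoin(23)=1+3=4) = 4
mincoin(33) = min(1+mincoin(32)=1+4=5, 1+mincoin(31)=1+4=5, 1+mincoin(28)=1+4=5, 1+mincoin(25)=1+3=4, 1+mincoin(24)=1+3=4) = 4
mincoin(34) = min(1+mincoin(33)=1+4=5, 1+mincoin(32)=1+4=5, 1+mincoin(29)=1+4=5, 1+mincoin(26)=1+3=4, 1+mincoin(25)=1+3=4) = 4

4


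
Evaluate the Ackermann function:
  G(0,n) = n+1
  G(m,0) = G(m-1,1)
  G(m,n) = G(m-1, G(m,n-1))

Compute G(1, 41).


G(1, 41) = G(0, G(1, 40))
  G(1, 40) = G(0, G(1, 39))
    G(1, 39) = G(0, G(1, 38))
      G(1, 38) = G(0, G(1, 37))
        G(1, 37) = G(0, G(1, 36))
          G(1, 36) = G(0, G(1, 35))
          G(1, 35) = G(0, G(1, 34))
          G(1, 34) = G(0, G(1, 33))
          G(1, 33) = G(0, G(1, 32))
          G(1, 32) = G(0, G(1, 31))
          G(1, 31) = G(0, G(1, 30))
          G(1, 30) = G(0, G(1, 29))
          G(1, 29) = G(0, G(1, 28))
          G(1, 28) = G(0, G(1, 27))
          G(1, 27) = G(0, G(1, 26))
          G(1, 26) = G(0, G(1, 25))
          G(1, 25) = G(0, G(1, 24))
          G(1, 24) = G(0, G(1, 23))
          G(1, 23) = G(0, G(1, 22))
          G(1, 22) = G(0, G(1, 21))
          G(1, 21) = G(0, G(1, 20))
          G(1, 20) = G(0, G(1, 19))
          G(1, 19) = G(0, G(1, 18))
          G(1, 18) = G(0, G(1, 17))
          G(1, 17) = G(0, G(1, 16))
... (trace truncated)
Result: G(1, 41) = 43

43


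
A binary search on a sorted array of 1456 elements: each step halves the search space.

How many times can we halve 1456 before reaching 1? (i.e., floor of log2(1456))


1456 / 2 = 728
728 / 2 = 364
364 / 2 = 182
182 / 2 = 91
91 / 2 = 45
45 / 2 = 22
22 / 2 = 11
11 / 2 = 5
5 / 2 = 2
2 / 2 = 1
Reached 1 after 10 halvings

10


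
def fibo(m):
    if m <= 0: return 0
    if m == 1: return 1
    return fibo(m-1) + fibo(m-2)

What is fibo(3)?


Computing fibo(3) bottom-up:
fibo(0) = 0
fibo(1) = 1
fibo(2) = fibo(1) + fibo(0) = 1 + 0 = 1
fibo(3) = fibo(2) + fibo(1) = 1 + 1 = 2

2


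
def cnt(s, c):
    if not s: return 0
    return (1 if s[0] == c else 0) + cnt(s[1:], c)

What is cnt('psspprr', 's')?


s[0]='p' != 's' -> 0
s[0]='s' == 's' -> 1
s[0]='s' == 's' -> 1
s[0]='p' != 's' -> 0
s[0]='p' != 's' -> 0
s[0]='r' != 's' -> 0
s[0]='r' != 's' -> 0
Sum: 0 + 1 + 1 + 0 + 0 + 0 + 0 = 2

2


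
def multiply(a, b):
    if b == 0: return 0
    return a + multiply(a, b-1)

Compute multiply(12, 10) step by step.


multiply(12, 10) = 12 + multiply(12, 9)
multiply(12, 9) = 12 + multiply(12, 8)
multiply(12, 8) = 12 + multiply(12, 7)
multiply(12, 7) = 12 + multiply(12, 6)
multiply(12, 6) = 12 + multiply(12, 5)
multiply(12, 5) = 12 + multiply(12, 4)
multiply(12, 4) = 12 + multiply(12, 3)
multiply(12, 3) = 12 + multiply(12, 2)
multiply(12, 2) = 12 + multiply(12, 1)
multiply(12, 1) = 12 + multiply(12, 0)
multiply(12, 0) = 0  (base case)
Total: 12 + 12 + 12 + 12 + 12 + 12 + 12 + 12 + 12 + 12 + 0 = 120

120


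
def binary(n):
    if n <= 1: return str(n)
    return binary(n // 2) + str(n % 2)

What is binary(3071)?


binary(3071) = binary(1535) + '1'
binary(1535) = binary(767) + '1'
binary(767) = binary(383) + '1'
binary(383) = binary(191) + '1'
binary(191) = binary(95) + '1'
binary(95) = binary(47) + '1'
binary(47) = binary(23) + '1'
binary(23) = binary(11) + '1'
binary(11) = binary(5) + '1'
binary(5) = binary(2) + '1'
binary(2) = binary(1) + '0'
binary(1) = '1'  (base case)
Concatenating: '1' + '0' + '1' + '1' + '1' + '1' + '1' + '1' + '1' + '1' + '1' + '1' = '101111111111'

101111111111


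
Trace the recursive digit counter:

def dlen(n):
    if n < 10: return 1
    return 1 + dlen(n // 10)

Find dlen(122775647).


dlen(122775647) = 1 + dlen(12277564)
dlen(12277564) = 1 + dlen(1227756)
dlen(1227756) = 1 + dlen(122775)
dlen(122775) = 1 + dlen(12277)
dlen(12277) = 1 + dlen(1227)
dlen(1227) = 1 + dlen(122)
dlen(122) = 1 + dlen(12)
dlen(12) = 1 + dlen(1)
dlen(1) = 1  (base case: 1 < 10)
Unwinding: 1 + 1 + 1 + 1 + 1 + 1 + 1 + 1 + 1 = 9

9


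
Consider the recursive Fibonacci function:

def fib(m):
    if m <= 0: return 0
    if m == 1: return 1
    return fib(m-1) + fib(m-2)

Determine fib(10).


Computing fib(10) bottom-up:
fib(0) = 0
fib(1) = 1
fib(2) = fib(1) + fib(0) = 1 + 0 = 1
fib(3) = fib(2) + fib(1) = 1 + 1 = 2
fib(4) = fib(3) + fib(2) = 2 + 1 = 3
fib(5) = fib(4) + fib(3) = 3 + 2 = 5
fib(6) = fib(5) + fib(4) = 5 + 3 = 8
fib(7) = fib(6) + fib(5) = 8 + 5 = 13
fib(8) = fib(7) + fib(6) = 13 + 8 = 21
fib(9) = fib(8) + fib(7) = 21 + 13 = 34
fib(10) = fib(9) + fib(8) = 34 + 21 = 55

55


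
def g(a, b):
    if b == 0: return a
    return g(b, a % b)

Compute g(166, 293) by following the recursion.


g(166, 293) = g(293, 166)
g(293, 166) = g(166, 127)
g(166, 127) = g(127, 39)
g(127, 39) = g(39, 10)
g(39, 10) = g(10, 9)
g(10, 9) = g(9, 1)
g(9, 1) = g(1, 0)
g(1, 0) = 1  (base case)

1


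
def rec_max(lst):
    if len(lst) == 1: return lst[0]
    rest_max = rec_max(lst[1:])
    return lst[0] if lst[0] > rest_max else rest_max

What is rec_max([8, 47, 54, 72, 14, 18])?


rec_max([8, 47, 54, 72, 14, 18]): compare 8 with rec_max([47, 54, 72, 14, 18])
rec_max([47, 54, 72, 14, 18]): compare 47 with rec_max([54, 72, 14, 18])
rec_max([54, 72, 14, 18]): compare 54 with rec_max([72, 14, 18])
rec_max([72, 14, 18]): compare 72 with rec_max([14, 18])
rec_max([14, 18]): compare 14 with rec_max([18])
rec_max([18]) = 18  (base case)
Compare 14 with 18 -> 18
Compare 72 with 18 -> 72
Compare 54 with 72 -> 72
Compare 47 with 72 -> 72
Compare 8 with 72 -> 72

72


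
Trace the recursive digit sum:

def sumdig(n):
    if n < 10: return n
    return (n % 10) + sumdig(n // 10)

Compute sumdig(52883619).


sumdig(52883619) = 9 + sumdig(5288361)
sumdig(5288361) = 1 + sumdig(528836)
sumdig(528836) = 6 + sumdig(52883)
sumdig(52883) = 3 + sumdig(5288)
sumdig(5288) = 8 + sumdig(528)
sumdig(528) = 8 + sumdig(52)
sumdig(52) = 2 + sumdig(5)
sumdig(5) = 5  (base case)
Total: 9 + 1 + 6 + 3 + 8 + 8 + 2 + 5 = 42

42


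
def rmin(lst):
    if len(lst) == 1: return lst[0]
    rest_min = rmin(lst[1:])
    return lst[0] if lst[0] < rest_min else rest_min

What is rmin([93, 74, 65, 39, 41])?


rmin([93, 74, 65, 39, 41]): compare 93 with rmin([74, 65, 39, 41])
rmin([74, 65, 39, 41]): compare 74 with rmin([65, 39, 41])
rmin([65, 39, 41]): compare 65 with rmin([39, 41])
rmin([39, 41]): compare 39 with rmin([41])
rmin([41]) = 41  (base case)
Compare 39 with 41 -> 39
Compare 65 with 39 -> 39
Compare 74 with 39 -> 39
Compare 93 with 39 -> 39

39


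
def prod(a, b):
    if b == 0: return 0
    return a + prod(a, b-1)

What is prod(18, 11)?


prod(18, 11) = 18 + prod(18, 10)
prod(18, 10) = 18 + prod(18, 9)
prod(18, 9) = 18 + prod(18, 8)
prod(18, 8) = 18 + prod(18, 7)
prod(18, 7) = 18 + prod(18, 6)
prod(18, 6) = 18 + prod(18, 5)
prod(18, 5) = 18 + prod(18, 4)
prod(18, 4) = 18 + prod(18, 3)
prod(18, 3) = 18 + prod(18, 2)
prod(18, 2) = 18 + prod(18, 1)
prod(18, 1) = 18 + prod(18, 0)
prod(18, 0) = 0  (base case)
Total: 18 + 18 + 18 + 18 + 18 + 18 + 18 + 18 + 18 + 18 + 18 + 0 = 198

198


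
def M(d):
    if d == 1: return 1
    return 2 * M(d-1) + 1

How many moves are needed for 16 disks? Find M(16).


M(16) = 2 * M(15) + 1
M(15) = 2 * M(14) + 1
M(14) = 2 * M(13) + 1
M(13) = 2 * M(12) + 1
M(12) = 2 * M(11) + 1
M(11) = 2 * M(10) + 1
M(10) = 2 * M(9) + 1
M(9) = 2 * M(8) + 1
M(8) = 2 * M(7) + 1
M(7) = 2 * M(6) + 1
M(6) = 2 * M(5) + 1
M(5) = 2 * M(4) + 1
M(4) = 2 * M(3) + 1
M(3) = 2 * M(2) + 1
M(2) = 2 * M(1) + 1
M(1) = 1  (base case)
M(2) = 2 * 1 + 1 = 3
M(3) = 2 * 3 + 1 = 7
M(4) = 2 * 7 + 1 = 15
M(5) = 2 * 15 + 1 = 31
M(6) = 2 * 31 + 1 = 63
M(7) = 2 * 63 + 1 = 127
M(8) = 2 * 127 + 1 = 255
M(9) = 2 * 255 + 1 = 511
M(10) = 2 * 511 + 1 = 1023
M(11) = 2 * 1023 + 1 = 2047
M(12) = 2 * 2047 + 1 = 4095
M(13) = 2 * 4095 + 1 = 8191
M(14) = 2 * 8191 + 1 = 16383
M(15) = 2 * 16383 + 1 = 32767
M(16) = 2 * 32767 + 1 = 65535

65535


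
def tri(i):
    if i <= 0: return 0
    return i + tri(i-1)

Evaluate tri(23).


tri(23)
= 23 + 22 + 21 + 20 + 19 + 18 + 17 + 16 + 15 + 14 + 13 + 12 + 11 + 10 + 9 + 8 + 7 + 6 + 5 + 4 + 3 + 2 + 1 + tri(0)
= 23 + 22 + 21 + 20 + 19 + 18 + 17 + 16 + 15 + 14 + 13 + 12 + 11 + 10 + 9 + 8 + 7 + 6 + 5 + 4 + 3 + 2 + 1 + 0
= 276

276


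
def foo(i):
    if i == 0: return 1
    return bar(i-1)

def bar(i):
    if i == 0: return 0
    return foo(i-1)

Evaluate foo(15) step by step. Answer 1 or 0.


foo(15) = bar(14)
bar(14) = foo(13)
foo(13) = bar(12)
bar(12) = foo(11)
foo(11) = bar(10)
bar(10) = foo(9)
foo(9) = bar(8)
bar(8) = foo(7)
foo(7) = bar(6)
bar(6) = foo(5)
foo(5) = bar(4)
bar(4) = foo(3)
foo(3) = bar(2)
bar(2) = foo(1)
foo(1) = bar(0)
bar(0) = 0  (base case)
Result: 0

0


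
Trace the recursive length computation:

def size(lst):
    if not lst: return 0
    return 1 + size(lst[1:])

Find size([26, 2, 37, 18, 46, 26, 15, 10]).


size([26, 2, 37, 18, 46, 26, 15, 10]) = 1 + size([2, 37, 18, 46, 26, 15, 10])
size([2, 37, 18, 46, 26, 15, 10]) = 1 + size([37, 18, 46, 26, 15, 10])
size([37, 18, 46, 26, 15, 10]) = 1 + size([18, 46, 26, 15, 10])
size([18, 46, 26, 15, 10]) = 1 + size([46, 26, 15, 10])
size([46, 26, 15, 10]) = 1 + size([26, 15, 10])
size([26, 15, 10]) = 1 + size([15, 10])
size([15, 10]) = 1 + size([10])
size([10]) = 1 + size([])
size([]) = 0  (base case)
Unwinding: 1 + 1 + 1 + 1 + 1 + 1 + 1 + 1 + 0 = 8

8


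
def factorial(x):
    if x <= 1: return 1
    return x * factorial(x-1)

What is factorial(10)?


factorial(10)
= 10 * factorial(9)
= 10 * 9 * factorial(8)
= 10 * 9 * 8 * factorial(7)
= 10 * 9 * 8 * 7 * factorial(6)
= 10 * 9 * 8 * 7 * 6 * factorial(5)
= 10 * 9 * 8 * 7 * 6 * 5 * factorial(4)
= 10 * 9 * 8 * 7 * 6 * 5 * 4 * factorial(3)
= 10 * 9 * 8 * 7 * 6 * 5 * 4 * 3 * factorial(2)
= 10 * 9 * 8 * 7 * 6 * 5 * 4 * 3 * 2 * factorial(1)
= 10 * 9 * 8 * 7 * 6 * 5 * 4 * 3 * 2 * 1
= 3628800

3628800


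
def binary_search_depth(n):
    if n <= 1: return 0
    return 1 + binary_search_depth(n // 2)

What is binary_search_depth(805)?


805 / 2 = 402
402 / 2 = 201
201 / 2 = 100
100 / 2 = 50
50 / 2 = 25
25 / 2 = 12
12 / 2 = 6
6 / 2 = 3
3 / 2 = 1
Reached 1 after 9 halvings

9


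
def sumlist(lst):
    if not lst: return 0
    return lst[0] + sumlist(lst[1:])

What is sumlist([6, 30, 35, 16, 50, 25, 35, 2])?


sumlist([6, 30, 35, 16, 50, 25, 35, 2]) = 6 + sumlist([30, 35, 16, 50, 25, 35, 2])
sumlist([30, 35, 16, 50, 25, 35, 2]) = 30 + sumlist([35, 16, 50, 25, 35, 2])
sumlist([35, 16, 50, 25, 35, 2]) = 35 + sumlist([16, 50, 25, 35, 2])
sumlist([16, 50, 25, 35, 2]) = 16 + sumlist([50, 25, 35, 2])
sumlist([50, 25, 35, 2]) = 50 + sumlist([25, 35, 2])
sumlist([25, 35, 2]) = 25 + sumlist([35, 2])
sumlist([35, 2]) = 35 + sumlist([2])
sumlist([2]) = 2 + sumlist([])
sumlist([]) = 0  (base case)
Total: 6 + 30 + 35 + 16 + 50 + 25 + 35 + 2 + 0 = 199

199


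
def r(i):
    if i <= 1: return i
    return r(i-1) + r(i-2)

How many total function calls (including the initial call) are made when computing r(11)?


Let C(n) = total calls for r(n)
C(0) = 1, C(1) = 1
C(2) = 1 + C(1) + C(0) = 1 + 1 + 1 = 3
C(3) = 1 + C(2) + C(1) = 1 + 3 + 1 = 5
C(4) = 1 + C(3) + C(2) = 1 + 5 + 3 = 9
C(5) = 1 + C(4) + C(3) = 1 + 9 + 5 = 15
C(6) = 1 + C(5) + C(4) = 1 + 15 + 9 = 25
C(7) = 1 + C(6) + C(5) = 1 + 25 + 15 = 41
C(8) = 1 + C(7) + C(6) = 1 + 41 + 25 = 67
C(9) = 1 + C(8) + C(7) = 1 + 67 + 41 = 109
C(10) = 1 + C(9) + C(8) = 1 + 109 + 67 = 177
C(11) = 1 + C(10) + C(9) = 1 + 177 + 109 = 287

287


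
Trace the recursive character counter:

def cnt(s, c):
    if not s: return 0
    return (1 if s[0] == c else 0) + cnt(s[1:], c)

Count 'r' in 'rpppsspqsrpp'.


s[0]='r' == 'r' -> 1
s[0]='p' != 'r' -> 0
s[0]='p' != 'r' -> 0
s[0]='p' != 'r' -> 0
s[0]='s' != 'r' -> 0
s[0]='s' != 'r' -> 0
s[0]='p' != 'r' -> 0
s[0]='q' != 'r' -> 0
s[0]='s' != 'r' -> 0
s[0]='r' == 'r' -> 1
s[0]='p' != 'r' -> 0
s[0]='p' != 'r' -> 0
Sum: 1 + 0 + 0 + 0 + 0 + 0 + 0 + 0 + 0 + 1 + 0 + 0 = 2

2


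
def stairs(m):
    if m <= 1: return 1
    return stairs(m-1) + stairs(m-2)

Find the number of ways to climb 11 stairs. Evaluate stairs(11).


Building up from base cases:
stairs(0) = 1
stairs(1) = 1
stairs(2) = stairs(1) + stairs(0) = 1 + 1 = 2
stairs(3) = stairs(2) + stairs(1) = 2 + 1 = 3
stairs(4) = stairs(3) + stairs(2) = 3 + 2 = 5
stairs(5) = stairs(4) + stairs(3) = 5 + 3 = 8
stairs(6) = stairs(5) + stairs(4) = 8 + 5 = 13
stairs(7) = stairs(6) + stairs(5) = 13 + 8 = 21
stairs(8) = stairs(7) + stairs(6) = 21 + 13 = 34
stairs(9) = stairs(8) + stairs(7) = 34 + 21 = 55
stairs(10) = stairs(9) + stairs(8) = 55 + 34 = 89
stairs(11) = stairs(10) + stairs(9) = 89 + 55 = 144

144


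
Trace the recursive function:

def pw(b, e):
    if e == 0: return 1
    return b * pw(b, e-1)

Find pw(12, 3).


pw(12, 3)
= 12 * pw(12, 2)
= 12 * 12 * pw(12, 1)
= 12 * 12 * 12 * pw(12, 0)
= 12 * 12 * 12 * 1
= 1728

1728


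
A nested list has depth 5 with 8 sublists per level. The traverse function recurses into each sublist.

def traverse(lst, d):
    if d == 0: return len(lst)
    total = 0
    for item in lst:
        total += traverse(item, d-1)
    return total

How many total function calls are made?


At depth 0 (root): 1 call
At depth 1: each of 1 parents calls traverse on 8 children = 8 calls
At depth 2: each of 8 parents calls traverse on 8 children = 64 calls
At depth 3: each of 64 parents calls traverse on 8 children = 512 calls
At depth 4: each of 512 parents calls traverse on 8 children = 4096 calls
At depth 5: each of 4096 parents calls traverse on 8 children = 32768 calls
Total: 1 + 8 + 64 + 512 + 4096 + 32768 = 37449

37449


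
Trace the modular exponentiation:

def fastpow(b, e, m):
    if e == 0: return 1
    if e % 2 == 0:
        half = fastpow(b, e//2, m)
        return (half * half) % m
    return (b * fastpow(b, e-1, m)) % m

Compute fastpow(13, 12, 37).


fastpow(13, 12, 37): e is even, compute fastpow(13, 6, 37)
  fastpow(13, 6, 37): e is even, compute fastpow(13, 3, 37)
    fastpow(13, 3, 37): e is odd, compute fastpow(13, 2, 37)
      fastpow(13, 2, 37): e is even, compute fastpow(13, 1, 37)
        fastpow(13, 1, 37): e is odd, compute fastpow(13, 0, 37)
          fastpow(13, 0, 37) = 1
        (13 * 1) % 37 = 13
      half=13, (13*13) % 37 = 21
    (13 * 21) % 37 = 14
  half=14, (14*14) % 37 = 11
half=11, (11*11) % 37 = 10

10


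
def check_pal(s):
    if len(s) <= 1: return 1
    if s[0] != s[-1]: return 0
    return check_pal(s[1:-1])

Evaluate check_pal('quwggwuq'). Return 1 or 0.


check_pal('quwggwuq'): s[0]='q' == s[-1]='q' -> check check_pal('uwggwu')
check_pal('uwggwu'): s[0]='u' == s[-1]='u' -> check check_pal('wggw')
check_pal('wggw'): s[0]='w' == s[-1]='w' -> check check_pal('gg')
check_pal('gg'): s[0]='g' == s[-1]='g' -> check check_pal('')
check_pal(''): len <= 1 -> return 1  (base case)
Result: 1 (palindrome)

1


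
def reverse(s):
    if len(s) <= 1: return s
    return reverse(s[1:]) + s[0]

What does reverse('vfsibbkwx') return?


reverse('vfsibbkwx') = reverse('fsibbkwx') + 'v'
reverse('fsibbkwx') = reverse('sibbkwx') + 'f'
reverse('sibbkwx') = reverse('ibbkwx') + 's'
reverse('ibbkwx') = reverse('bbkwx') + 'i'
reverse('bbkwx') = reverse('bkwx') + 'b'
reverse('bkwx') = reverse('kwx') + 'b'
reverse('kwx') = reverse('wx') + 'k'
reverse('wx') = reverse('x') + 'w'
reverse('x') = 'x'  (base case)
Concatenating: 'x' + 'w' + 'k' + 'b' + 'b' + 'i' + 's' + 'f' + 'v' = 'xwkbbisfv'

xwkbbisfv


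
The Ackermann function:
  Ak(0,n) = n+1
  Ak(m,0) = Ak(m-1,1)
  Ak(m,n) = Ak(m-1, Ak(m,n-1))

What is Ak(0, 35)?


Ak(0, 35) = 36
Result: Ak(0, 35) = 36

36


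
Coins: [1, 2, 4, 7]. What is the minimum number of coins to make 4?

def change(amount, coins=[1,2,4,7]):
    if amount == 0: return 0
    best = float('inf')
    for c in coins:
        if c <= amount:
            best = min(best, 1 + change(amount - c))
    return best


Building up with DP:
change(0) = 0
change(1) = min(1+change(0)=1+0=1) = 1
change(2) = min(1+change(1)=1+1=2, 1+change(0)=1+0=1) = 1
change(3) = min(1+change(2)=1+1=2, 1+change(1)=1+1=2) = 2
change(4) = min(1+change(3)=1+2=3, 1+change(2)=1+1=2, 1+change(0)=1+0=1) = 1

1


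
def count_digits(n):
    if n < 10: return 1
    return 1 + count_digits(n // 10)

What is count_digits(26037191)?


count_digits(26037191) = 1 + count_digits(2603719)
count_digits(2603719) = 1 + count_digits(260371)
count_digits(260371) = 1 + count_digits(26037)
count_digits(26037) = 1 + count_digits(2603)
count_digits(2603) = 1 + count_digits(260)
count_digits(260) = 1 + count_digits(26)
count_digits(26) = 1 + count_digits(2)
count_digits(2) = 1  (base case: 2 < 10)
Unwinding: 1 + 1 + 1 + 1 + 1 + 1 + 1 + 1 = 8

8


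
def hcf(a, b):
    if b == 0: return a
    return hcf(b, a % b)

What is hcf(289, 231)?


hcf(289, 231) = hcf(231, 58)
hcf(231, 58) = hcf(58, 57)
hcf(58, 57) = hcf(57, 1)
hcf(57, 1) = hcf(1, 0)
hcf(1, 0) = 1  (base case)

1


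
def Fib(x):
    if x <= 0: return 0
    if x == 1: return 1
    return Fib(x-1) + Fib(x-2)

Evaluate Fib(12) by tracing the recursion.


Computing Fib(12) bottom-up:
Fib(0) = 0
Fib(1) = 1
Fib(2) = Fib(1) + Fib(0) = 1 + 0 = 1
Fib(3) = Fib(2) + Fib(1) = 1 + 1 = 2
Fib(4) = Fib(3) + Fib(2) = 2 + 1 = 3
Fib(5) = Fib(4) + Fib(3) = 3 + 2 = 5
Fib(6) = Fib(5) + Fib(4) = 5 + 3 = 8
Fib(7) = Fib(6) + Fib(5) = 8 + 5 = 13
Fib(8) = Fib(7) + Fib(6) = 13 + 8 = 21
Fib(9) = Fib(8) + Fib(7) = 21 + 13 = 34
Fib(10) = Fib(9) + Fib(8) = 34 + 21 = 55
Fib(11) = Fib(10) + Fib(9) = 55 + 34 = 89
Fib(12) = Fib(11) + Fib(10) = 89 + 55 = 144

144


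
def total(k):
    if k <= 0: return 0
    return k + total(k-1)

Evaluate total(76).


total(76)
= 76 + 75 + 74 + 73 + 72 + 71 + 70 + 69 + 68 + 67 + 66 + 65 + 64 + 63 + 62 + 61 + 60 + 59 + 58 + 57 + 56 + 55 + 54 + 53 + 52 + 51 + 50 + 49 + 48 + 47 + 46 + 45 + 44 + 43 + 42 + 41 + 40 + 39 + 38 + 37 + 36 + 35 + 34 + 33 + 32 + 31 + 30 + 29 + 28 + 27 + 26 + 25 + 24 + 23 + 22 + 21 + 20 + 19 + 18 + 17 + 16 + 15 + 14 + 13 + 12 + 11 + 10 + 9 + 8 + 7 + 6 + 5 + 4 + 3 + 2 + 1 + total(0)
= 76 + 75 + 74 + 73 + 72 + 71 + 70 + 69 + 68 + 67 + 66 + 65 + 64 + 63 + 62 + 61 + 60 + 59 + 58 + 57 + 56 + 55 + 54 + 53 + 52 + 51 + 50 + 49 + 48 + 47 + 46 + 45 + 44 + 43 + 42 + 41 + 40 + 39 + 38 + 37 + 36 + 35 + 34 + 33 + 32 + 31 + 30 + 29 + 28 + 27 + 26 + 25 + 24 + 23 + 22 + 21 + 20 + 19 + 18 + 17 + 16 + 15 + 14 + 13 + 12 + 11 + 10 + 9 + 8 + 7 + 6 + 5 + 4 + 3 + 2 + 1 + 0
= 2926

2926


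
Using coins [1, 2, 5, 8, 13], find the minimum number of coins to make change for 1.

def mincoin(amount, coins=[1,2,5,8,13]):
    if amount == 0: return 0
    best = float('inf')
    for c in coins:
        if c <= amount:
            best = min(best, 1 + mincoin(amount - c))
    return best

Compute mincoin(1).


Building up with DP:
mincoin(0) = 0
mincoin(1) = min(1+mincoin(0)=1+0=1) = 1

1


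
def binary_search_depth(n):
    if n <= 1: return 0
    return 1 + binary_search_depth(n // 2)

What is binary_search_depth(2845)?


2845 / 2 = 1422
1422 / 2 = 711
711 / 2 = 355
355 / 2 = 177
177 / 2 = 88
88 / 2 = 44
44 / 2 = 22
22 / 2 = 11
11 / 2 = 5
5 / 2 = 2
2 / 2 = 1
Reached 1 after 11 halvings

11


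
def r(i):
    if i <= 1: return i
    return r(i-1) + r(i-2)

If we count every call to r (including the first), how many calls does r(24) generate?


Let C(n) = total calls for r(n)
C(0) = 1, C(1) = 1
C(2) = 1 + C(1) + C(0) = 1 + 1 + 1 = 3
C(3) = 1 + C(2) + C(1) = 1 + 3 + 1 = 5
C(4) = 1 + C(3) + C(2) = 1 + 5 + 3 = 9
C(5) = 1 + C(4) + C(3) = 1 + 9 + 5 = 15
C(6) = 1 + C(5) + C(4) = 1 + 15 + 9 = 25
C(7) = 1 + C(6) + C(5) = 1 + 25 + 15 = 41
C(8) = 1 + C(7) + C(6) = 1 + 41 + 25 = 67
C(9) = 1 + C(8) + C(7) = 1 + 67 + 41 = 109
C(10) = 1 + C(9) + C(8) = 1 + 109 + 67 = 177
C(11) = 1 + C(10) + C(9) = 1 + 177 + 109 = 287
C(12) = 1 + C(11) + C(10) = 1 + 287 + 177 = 465
C(13) = 1 + C(12) + C(11) = 1 + 465 + 287 = 753
C(14) = 1 + C(13) + C(12) = 1 + 753 + 465 = 1219
C(15) = 1 + C(14) + C(13) = 1 + 1219 + 753 = 1973
C(16) = 1 + C(15) + C(14) = 1 + 1973 + 1219 = 3193
C(17) = 1 + C(16) + C(15) = 1 + 3193 + 1973 = 5167
C(18) = 1 + C(17) + C(16) = 1 + 5167 + 3193 = 8361
C(19) = 1 + C(18) + C(17) = 1 + 8361 + 5167 = 13529
C(20) = 1 + C(19) + C(18) = 1 + 13529 + 8361 = 21891
C(21) = 1 + C(20) + C(19) = 1 + 21891 + 13529 = 35421
C(22) = 1 + C(21) + C(20) = 1 + 35421 + 21891 = 57313
C(23) = 1 + C(22) + C(21) = 1 + 57313 + 35421 = 92735
C(24) = 1 + C(23) + C(22) = 1 + 92735 + 57313 = 150049

150049


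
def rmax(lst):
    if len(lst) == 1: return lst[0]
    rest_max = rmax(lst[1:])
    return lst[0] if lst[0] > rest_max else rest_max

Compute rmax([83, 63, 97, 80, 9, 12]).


rmax([83, 63, 97, 80, 9, 12]): compare 83 with rmax([63, 97, 80, 9, 12])
rmax([63, 97, 80, 9, 12]): compare 63 with rmax([97, 80, 9, 12])
rmax([97, 80, 9, 12]): compare 97 with rmax([80, 9, 12])
rmax([80, 9, 12]): compare 80 with rmax([9, 12])
rmax([9, 12]): compare 9 with rmax([12])
rmax([12]) = 12  (base case)
Compare 9 with 12 -> 12
Compare 80 with 12 -> 80
Compare 97 with 80 -> 97
Compare 63 with 97 -> 97
Compare 83 with 97 -> 97

97


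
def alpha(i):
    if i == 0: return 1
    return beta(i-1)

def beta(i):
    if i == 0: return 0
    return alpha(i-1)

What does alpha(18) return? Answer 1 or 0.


alpha(18) = beta(17)
beta(17) = alpha(16)
alpha(16) = beta(15)
beta(15) = alpha(14)
alpha(14) = beta(13)
beta(13) = alpha(12)
alpha(12) = beta(11)
beta(11) = alpha(10)
alpha(10) = beta(9)
beta(9) = alpha(8)
alpha(8) = beta(7)
beta(7) = alpha(6)
alpha(6) = beta(5)
beta(5) = alpha(4)
alpha(4) = beta(3)
beta(3) = alpha(2)
alpha(2) = beta(1)
beta(1) = alpha(0)
alpha(0) = 1  (base case)
Result: 1

1


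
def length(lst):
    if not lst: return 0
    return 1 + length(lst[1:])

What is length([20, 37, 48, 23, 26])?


length([20, 37, 48, 23, 26]) = 1 + length([37, 48, 23, 26])
length([37, 48, 23, 26]) = 1 + length([48, 23, 26])
length([48, 23, 26]) = 1 + length([23, 26])
length([23, 26]) = 1 + length([26])
length([26]) = 1 + length([])
length([]) = 0  (base case)
Unwinding: 1 + 1 + 1 + 1 + 1 + 0 = 5

5


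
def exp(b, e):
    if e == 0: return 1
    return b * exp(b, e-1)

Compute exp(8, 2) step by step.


exp(8, 2)
= 8 * exp(8, 1)
= 8 * 8 * exp(8, 0)
= 8 * 8 * 1
= 64

64


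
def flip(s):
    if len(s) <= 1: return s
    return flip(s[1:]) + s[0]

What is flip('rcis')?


flip('rcis') = flip('cis') + 'r'
flip('cis') = flip('is') + 'c'
flip('is') = flip('s') + 'i'
flip('s') = 's'  (base case)
Concatenating: 's' + 'i' + 'c' + 'r' = 'sicr'

sicr


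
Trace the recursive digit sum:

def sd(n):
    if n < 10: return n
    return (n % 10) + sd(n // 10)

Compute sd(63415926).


sd(63415926) = 6 + sd(6341592)
sd(6341592) = 2 + sd(634159)
sd(634159) = 9 + sd(63415)
sd(63415) = 5 + sd(6341)
sd(6341) = 1 + sd(634)
sd(634) = 4 + sd(63)
sd(63) = 3 + sd(6)
sd(6) = 6  (base case)
Total: 6 + 2 + 9 + 5 + 1 + 4 + 3 + 6 = 36

36


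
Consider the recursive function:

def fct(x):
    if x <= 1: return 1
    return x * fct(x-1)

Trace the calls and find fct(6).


fct(6)
= 6 * fct(5)
= 6 * 5 * fct(4)
= 6 * 5 * 4 * fct(3)
= 6 * 5 * 4 * 3 * fct(2)
= 6 * 5 * 4 * 3 * 2 * fct(1)
= 6 * 5 * 4 * 3 * 2 * 1
= 720

720
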